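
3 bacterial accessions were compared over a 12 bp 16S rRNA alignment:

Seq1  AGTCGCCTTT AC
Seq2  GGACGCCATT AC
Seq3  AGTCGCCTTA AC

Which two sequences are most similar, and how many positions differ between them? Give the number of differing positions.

1

Pairwise Hamming distances:
  Seq1 vs Seq2: 3
  Seq1 vs Seq3: 1
  Seq2 vs Seq3: 4
The smallest is 1, between Seq1 and Seq3.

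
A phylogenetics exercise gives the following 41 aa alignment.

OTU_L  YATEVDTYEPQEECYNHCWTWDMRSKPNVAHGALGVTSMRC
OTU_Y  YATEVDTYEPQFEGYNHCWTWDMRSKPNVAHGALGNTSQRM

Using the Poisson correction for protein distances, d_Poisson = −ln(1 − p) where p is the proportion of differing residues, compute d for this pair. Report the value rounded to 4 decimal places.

0.1301

Mismatches occur at site 12 (E/F), site 14 (C/G), site 36 (V/N), site 39 (M/Q), site 41 (C/M).
p = 5/41 = 0.121951.
d = −ln(1 − 0.121951) = −ln(0.878049) = 0.1301.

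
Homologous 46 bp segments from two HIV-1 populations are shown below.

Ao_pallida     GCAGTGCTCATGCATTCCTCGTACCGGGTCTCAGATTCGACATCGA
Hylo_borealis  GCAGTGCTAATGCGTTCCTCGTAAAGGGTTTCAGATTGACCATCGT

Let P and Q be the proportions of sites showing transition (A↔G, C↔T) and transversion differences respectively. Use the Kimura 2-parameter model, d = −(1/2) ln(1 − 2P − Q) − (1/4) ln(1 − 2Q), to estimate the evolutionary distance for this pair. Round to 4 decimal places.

Differing sites — 9:C/A (Tv); 14:A/G (Ti); 24:C/A (Tv); 25:C/A (Tv); 30:C/T (Ti); 38:C/G (Tv); 39:G/A (Ti); 40:A/C (Tv); 46:A/T (Tv).
Of the 9 differences, 3 transitions and 6 transversions over 46 sites: P = 3/46 = 0.065217, Q = 6/46 = 0.130435.
d = −0.5·ln(0.739131) − 0.25·ln(0.739130) = −0.5·(-0.302280) − 0.25·(-0.302281) = 0.2267.

0.2267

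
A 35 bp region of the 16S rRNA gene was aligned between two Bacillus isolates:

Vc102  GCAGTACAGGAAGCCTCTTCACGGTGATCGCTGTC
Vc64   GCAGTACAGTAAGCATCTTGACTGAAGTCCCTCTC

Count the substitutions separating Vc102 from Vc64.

9

The sequences differ at positions 10 (G/T), 15 (C/A), 20 (C/G), 23 (G/T), 25 (T/A), 26 (G/A), 27 (A/G), 30 (G/C), 33 (G/C).
That gives 9 mismatches out of 35 aligned sites, so the Hamming distance is 9.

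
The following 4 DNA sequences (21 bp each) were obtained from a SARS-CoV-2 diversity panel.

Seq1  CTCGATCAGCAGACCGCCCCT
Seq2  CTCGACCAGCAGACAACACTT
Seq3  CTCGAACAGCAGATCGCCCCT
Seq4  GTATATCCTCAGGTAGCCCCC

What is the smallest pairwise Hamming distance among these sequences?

Pairwise Hamming distances:
  Seq1 vs Seq2: 5
  Seq1 vs Seq3: 2
  Seq1 vs Seq4: 9
  Seq2 vs Seq3: 6
  Seq2 vs Seq4: 12
  Seq3 vs Seq4: 9
The smallest is 2, between Seq1 and Seq3.

2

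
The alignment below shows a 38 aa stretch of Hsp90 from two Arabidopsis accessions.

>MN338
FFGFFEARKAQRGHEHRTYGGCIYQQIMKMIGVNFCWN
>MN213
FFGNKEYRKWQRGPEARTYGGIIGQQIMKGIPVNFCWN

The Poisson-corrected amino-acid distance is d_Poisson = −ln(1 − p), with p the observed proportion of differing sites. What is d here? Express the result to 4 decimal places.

The sequences differ at positions 4 (F/N), 5 (F/K), 7 (A/Y), 10 (A/W), 14 (H/P), 16 (H/A), 22 (C/I), 24 (Y/G), 30 (M/G), 32 (G/P).
p = 10/38 = 0.263158.
d = −ln(1 − 0.263158) = −ln(0.736842) = 0.3054.

0.3054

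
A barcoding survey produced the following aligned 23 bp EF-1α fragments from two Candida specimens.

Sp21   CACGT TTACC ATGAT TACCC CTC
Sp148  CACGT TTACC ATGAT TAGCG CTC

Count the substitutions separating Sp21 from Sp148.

2

Differing sites — 18:C/G; 20:C/G.
That gives 2 mismatches out of 23 aligned sites, so the Hamming distance is 2.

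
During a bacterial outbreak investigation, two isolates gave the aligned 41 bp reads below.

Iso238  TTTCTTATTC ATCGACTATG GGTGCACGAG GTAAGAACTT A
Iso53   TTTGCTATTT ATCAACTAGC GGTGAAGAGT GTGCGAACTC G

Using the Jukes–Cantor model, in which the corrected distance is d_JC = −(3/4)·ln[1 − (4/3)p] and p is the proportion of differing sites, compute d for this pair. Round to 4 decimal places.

0.5018

Mismatches occur at site 4 (C→G), site 5 (T→C), site 10 (C→T), site 14 (G→A), site 19 (T→G), site 20 (G→C), site 25 (C→A), site 27 (C→G), site 28 (G→A), site 29 (A→G), site 30 (G→T), site 33 (A→G), site 34 (A→C), site 40 (T→C), site 41 (A→G).
p = 15/41 = 0.365854.
d = −0.75 · ln(1 − (4/3)·0.365854) = −0.75 · ln(0.512195) = −0.75 · (-0.669050) = 0.5018.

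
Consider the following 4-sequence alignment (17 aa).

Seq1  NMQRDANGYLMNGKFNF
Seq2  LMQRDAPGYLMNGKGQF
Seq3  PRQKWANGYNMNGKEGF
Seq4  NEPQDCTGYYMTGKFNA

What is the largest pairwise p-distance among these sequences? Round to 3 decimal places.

0.706

Pairwise Hamming distances:
  Seq1 vs Seq2: 4
  Seq1 vs Seq3: 7
  Seq1 vs Seq4: 8
  Seq2 vs Seq3: 8
  Seq2 vs Seq4: 11
  Seq3 vs Seq4: 12
The largest is 12 mismatches, between Seq3 and Seq4; p = 12/17 = 0.706.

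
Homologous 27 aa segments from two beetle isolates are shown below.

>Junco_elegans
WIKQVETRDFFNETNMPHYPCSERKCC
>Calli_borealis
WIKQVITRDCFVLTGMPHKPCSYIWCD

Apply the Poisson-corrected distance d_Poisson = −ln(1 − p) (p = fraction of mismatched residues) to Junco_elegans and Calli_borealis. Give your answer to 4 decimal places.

0.4626

The sequences differ at positions 6 (E/I), 10 (F/C), 12 (N/V), 13 (E/L), 15 (N/G), 19 (Y/K), 23 (E/Y), 24 (R/I), 25 (K/W), 27 (C/D).
p = 10/27 = 0.370370.
d = −ln(1 − 0.370370) = −ln(0.629630) = 0.4626.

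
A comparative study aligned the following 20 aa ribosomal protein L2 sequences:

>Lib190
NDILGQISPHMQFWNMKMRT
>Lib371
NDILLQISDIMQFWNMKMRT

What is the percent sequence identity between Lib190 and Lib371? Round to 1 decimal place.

85.0%

The sequences differ at positions 5 (G/L), 9 (P/D), 10 (H/I).
17 of the 20 sites match, so the percent identity is 17/20 × 100 = 85.0%.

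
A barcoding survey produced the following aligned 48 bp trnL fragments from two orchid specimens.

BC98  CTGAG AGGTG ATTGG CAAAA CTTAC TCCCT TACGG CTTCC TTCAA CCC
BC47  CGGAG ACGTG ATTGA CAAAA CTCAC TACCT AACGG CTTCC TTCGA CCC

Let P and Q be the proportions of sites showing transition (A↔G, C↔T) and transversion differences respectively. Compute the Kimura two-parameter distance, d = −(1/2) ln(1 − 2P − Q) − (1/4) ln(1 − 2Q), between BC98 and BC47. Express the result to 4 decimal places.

0.1624

Mismatches occur at site 2 (T↔G, transversion), site 7 (G↔C, transversion), site 15 (G↔A, transition), site 23 (T↔C, transition), site 27 (C↔A, transversion), site 31 (T↔A, transversion), site 44 (A↔G, transition).
Of the 7 differences, 3 transitions and 4 transversions over 48 sites: P = 3/48 = 0.062500, Q = 4/48 = 0.083333.
d = −0.5·ln(0.791667) − 0.25·ln(0.833334) = −0.5·(-0.233614) − 0.25·(-0.182321) = 0.1624.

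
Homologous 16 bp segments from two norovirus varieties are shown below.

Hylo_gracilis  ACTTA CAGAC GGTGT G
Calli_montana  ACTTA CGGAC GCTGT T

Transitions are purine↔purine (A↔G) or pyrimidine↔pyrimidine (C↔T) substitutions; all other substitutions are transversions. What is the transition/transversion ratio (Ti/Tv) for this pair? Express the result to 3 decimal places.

0.500

Mismatches occur at site 7 (A↔G, transition), site 12 (G↔C, transversion), site 16 (G↔T, transversion).
Of the 3 differences, 1 transition and 2 transversions, so Ti/Tv = 1/2 = 0.500.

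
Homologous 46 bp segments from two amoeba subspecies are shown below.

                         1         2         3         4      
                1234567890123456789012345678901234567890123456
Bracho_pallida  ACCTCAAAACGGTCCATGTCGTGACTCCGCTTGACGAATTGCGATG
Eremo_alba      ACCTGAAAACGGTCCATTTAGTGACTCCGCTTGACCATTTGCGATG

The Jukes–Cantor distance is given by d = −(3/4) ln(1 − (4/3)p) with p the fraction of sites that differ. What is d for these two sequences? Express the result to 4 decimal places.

0.1174

The sequences differ at positions 5 (C/G), 18 (G/T), 20 (C/A), 36 (G/C), 38 (A/T).
p = 5/46 = 0.108696.
d = −0.75 · ln(1 − (4/3)·0.108696) = −0.75 · ln(0.855072) = −0.75 · (-0.156570) = 0.1174.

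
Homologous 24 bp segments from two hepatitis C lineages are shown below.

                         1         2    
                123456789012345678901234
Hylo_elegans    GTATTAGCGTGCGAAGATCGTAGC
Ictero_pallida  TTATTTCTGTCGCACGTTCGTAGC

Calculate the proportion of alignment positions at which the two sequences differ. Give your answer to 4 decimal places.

Differing sites — 1:G/T; 6:A/T; 7:G/C; 8:C/T; 11:G/C; 12:C/G; 13:G/C; 15:A/C; 17:A/T.
There are 9 differences over 24 sites, so p = 9/24 = 0.3750.

0.3750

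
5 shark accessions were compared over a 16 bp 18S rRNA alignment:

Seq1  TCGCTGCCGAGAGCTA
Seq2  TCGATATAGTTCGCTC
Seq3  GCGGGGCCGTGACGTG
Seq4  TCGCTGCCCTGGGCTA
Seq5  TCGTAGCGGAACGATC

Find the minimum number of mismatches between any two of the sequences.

3

Pairwise Hamming distances:
  Seq1 vs Seq2: 8
  Seq1 vs Seq3: 7
  Seq1 vs Seq4: 3
  Seq1 vs Seq5: 7
  Seq2 vs Seq3: 11
  Seq2 vs Seq4: 8
  Seq2 vs Seq5: 8
  Seq3 vs Seq4: 8
  Seq3 vs Seq5: 10
  Seq4 vs Seq5: 9
The smallest is 3, between Seq1 and Seq4.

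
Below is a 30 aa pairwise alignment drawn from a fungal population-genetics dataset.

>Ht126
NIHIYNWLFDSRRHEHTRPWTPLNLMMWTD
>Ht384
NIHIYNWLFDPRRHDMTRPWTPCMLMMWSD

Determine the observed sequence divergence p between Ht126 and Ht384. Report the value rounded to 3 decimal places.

0.200

Differing sites — 11:S/P; 15:E/D; 16:H/M; 23:L/C; 24:N/M; 29:T/S.
There are 6 differences over 30 sites, so p = 6/30 = 0.200.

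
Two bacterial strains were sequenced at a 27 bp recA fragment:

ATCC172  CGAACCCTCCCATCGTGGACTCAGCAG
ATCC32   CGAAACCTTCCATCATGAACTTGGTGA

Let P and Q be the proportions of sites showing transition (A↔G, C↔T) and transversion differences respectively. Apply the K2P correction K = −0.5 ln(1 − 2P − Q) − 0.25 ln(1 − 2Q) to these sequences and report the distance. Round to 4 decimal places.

0.5159

Mismatches occur at site 5 (C→A, transversion), site 9 (C→T, transition), site 15 (G→A, transition), site 18 (G→A, transition), site 22 (C→T, transition), site 23 (A→G, transition), site 25 (C→T, transition), site 26 (A→G, transition), site 27 (G→A, transition).
Of the 9 differences, 8 transitions and 1 transversion over 27 sites: P = 8/27 = 0.296296, Q = 1/27 = 0.037037.
d = −0.5·ln(0.370371) − 0.25·ln(0.925926) = −0.5·(-0.993250) − 0.25·(-0.076961) = 0.5159.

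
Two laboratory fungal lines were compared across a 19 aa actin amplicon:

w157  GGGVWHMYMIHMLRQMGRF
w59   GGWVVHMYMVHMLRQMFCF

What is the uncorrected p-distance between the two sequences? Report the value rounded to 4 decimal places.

0.2632

Differing sites — 3:G/W; 5:W/V; 10:I/V; 17:G/F; 18:R/C.
There are 5 differences over 19 sites, so p = 5/19 = 0.2632.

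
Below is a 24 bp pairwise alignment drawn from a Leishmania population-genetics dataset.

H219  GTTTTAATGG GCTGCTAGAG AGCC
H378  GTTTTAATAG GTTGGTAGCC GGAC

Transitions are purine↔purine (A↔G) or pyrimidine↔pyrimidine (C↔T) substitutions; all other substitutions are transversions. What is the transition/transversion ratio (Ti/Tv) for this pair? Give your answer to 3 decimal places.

Mismatches occur at site 9 (G/A, transition), site 12 (C/T, transition), site 15 (C/G, transversion), site 19 (A/C, transversion), site 20 (G/C, transversion), site 21 (A/G, transition), site 23 (C/A, transversion).
Of the 7 differences, 3 transitions and 4 transversions, so Ti/Tv = 3/4 = 0.750.

0.750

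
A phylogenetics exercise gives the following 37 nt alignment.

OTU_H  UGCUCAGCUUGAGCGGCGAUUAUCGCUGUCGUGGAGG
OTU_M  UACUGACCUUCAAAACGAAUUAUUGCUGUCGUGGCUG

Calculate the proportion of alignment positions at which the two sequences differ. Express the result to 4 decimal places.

Mismatches occur at site 2 (G↔A), site 5 (C↔G), site 7 (G↔C), site 11 (G↔C), site 13 (G↔A), site 14 (C↔A), site 15 (G↔A), site 16 (G↔C), site 17 (C↔G), site 18 (G↔A), site 24 (C↔U), site 35 (A↔C), site 36 (G↔U).
There are 13 differences over 37 sites, so p = 13/37 = 0.3514.

0.3514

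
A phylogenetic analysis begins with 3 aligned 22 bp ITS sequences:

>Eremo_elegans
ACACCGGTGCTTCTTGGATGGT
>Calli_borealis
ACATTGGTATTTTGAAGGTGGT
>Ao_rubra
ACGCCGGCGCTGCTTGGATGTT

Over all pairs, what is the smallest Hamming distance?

4

Pairwise Hamming distances:
  Eremo_elegans vs Calli_borealis: 9
  Eremo_elegans vs Ao_rubra: 4
  Calli_borealis vs Ao_rubra: 13
The smallest is 4, between Eremo_elegans and Ao_rubra.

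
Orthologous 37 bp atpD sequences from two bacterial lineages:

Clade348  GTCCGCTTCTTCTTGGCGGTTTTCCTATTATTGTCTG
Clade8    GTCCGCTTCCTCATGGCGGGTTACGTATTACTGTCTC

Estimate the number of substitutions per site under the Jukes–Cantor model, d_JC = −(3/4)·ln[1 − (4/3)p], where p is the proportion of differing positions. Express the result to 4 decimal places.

Differing sites — 10:T/C; 13:T/A; 20:T/G; 23:T/A; 25:C/G; 31:T/C; 37:G/C.
p = 7/37 = 0.189189.
d = −0.75 · ln(1 − (4/3)·0.189189) = −0.75 · ln(0.747748) = −0.75 · (-0.290689) = 0.2180.

0.2180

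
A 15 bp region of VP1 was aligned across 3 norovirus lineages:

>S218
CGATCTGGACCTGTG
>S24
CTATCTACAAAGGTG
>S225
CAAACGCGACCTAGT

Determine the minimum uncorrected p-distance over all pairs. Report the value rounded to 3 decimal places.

Pairwise Hamming distances:
  S218 vs S24: 6
  S218 vs S225: 7
  S24 vs S225: 11
The smallest is 6 mismatches, between S218 and S24; p = 6/15 = 0.400.

0.400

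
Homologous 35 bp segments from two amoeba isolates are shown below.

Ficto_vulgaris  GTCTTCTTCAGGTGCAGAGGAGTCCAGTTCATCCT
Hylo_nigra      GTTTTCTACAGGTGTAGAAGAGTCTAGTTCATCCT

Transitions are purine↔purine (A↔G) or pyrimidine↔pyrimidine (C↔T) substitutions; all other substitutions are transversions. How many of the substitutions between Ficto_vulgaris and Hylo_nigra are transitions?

4

Mismatches occur at site 3 (C→T, transition), site 8 (T→A, transversion), site 15 (C→T, transition), site 19 (G→A, transition), site 25 (C→T, transition).
Of the 5 differences, 4 transitions and 1 transversion, so the answer is 4.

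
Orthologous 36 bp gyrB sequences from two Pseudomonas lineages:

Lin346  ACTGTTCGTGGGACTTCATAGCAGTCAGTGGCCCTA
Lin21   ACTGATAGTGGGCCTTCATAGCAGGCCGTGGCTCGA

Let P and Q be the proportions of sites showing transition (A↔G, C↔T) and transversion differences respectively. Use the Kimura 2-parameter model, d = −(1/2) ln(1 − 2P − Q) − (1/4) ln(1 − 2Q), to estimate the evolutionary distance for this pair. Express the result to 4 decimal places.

Mismatches occur at site 5 (T/A, transversion), site 7 (C/A, transversion), site 13 (A/C, transversion), site 25 (T/G, transversion), site 27 (A/C, transversion), site 33 (C/T, transition), site 35 (T/G, transversion).
Of the 7 differences, 1 transition and 6 transversions over 36 sites: P = 1/36 = 0.027778, Q = 6/36 = 0.166667.
d = −0.5·ln(0.777777) − 0.25·ln(0.666666) = −0.5·(-0.251315) − 0.25·(-0.405466) = 0.2270.

0.2270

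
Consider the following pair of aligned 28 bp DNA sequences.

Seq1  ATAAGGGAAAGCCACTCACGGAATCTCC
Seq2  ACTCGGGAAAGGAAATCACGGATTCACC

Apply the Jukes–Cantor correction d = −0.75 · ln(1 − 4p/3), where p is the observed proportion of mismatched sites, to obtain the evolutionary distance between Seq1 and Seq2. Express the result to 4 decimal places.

0.3597

The sequences differ at positions 2 (T/C), 3 (A/T), 4 (A/C), 12 (C/G), 13 (C/A), 15 (C/A), 23 (A/T), 26 (T/A).
p = 8/28 = 0.285714.
d = −0.75 · ln(1 − (4/3)·0.285714) = −0.75 · ln(0.619048) = −0.75 · (-0.479572) = 0.3597.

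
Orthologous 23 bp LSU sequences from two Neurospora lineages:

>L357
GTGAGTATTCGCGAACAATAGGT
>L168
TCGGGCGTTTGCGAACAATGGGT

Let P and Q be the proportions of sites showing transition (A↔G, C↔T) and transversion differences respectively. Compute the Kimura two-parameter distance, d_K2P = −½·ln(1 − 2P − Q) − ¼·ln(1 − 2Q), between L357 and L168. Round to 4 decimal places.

Mismatches occur at site 1 (G/T, transversion), site 2 (T/C, transition), site 4 (A/G, transition), site 6 (T/C, transition), site 7 (A/G, transition), site 10 (C/T, transition), site 20 (A/G, transition).
Of the 7 differences, 6 transitions and 1 transversion over 23 sites: P = 6/23 = 0.260870, Q = 1/23 = 0.043478.
d = −0.5·ln(0.434782) − 0.25·ln(0.913044) = −0.5·(-0.832911) − 0.25·(-0.090971) = 0.4392.

0.4392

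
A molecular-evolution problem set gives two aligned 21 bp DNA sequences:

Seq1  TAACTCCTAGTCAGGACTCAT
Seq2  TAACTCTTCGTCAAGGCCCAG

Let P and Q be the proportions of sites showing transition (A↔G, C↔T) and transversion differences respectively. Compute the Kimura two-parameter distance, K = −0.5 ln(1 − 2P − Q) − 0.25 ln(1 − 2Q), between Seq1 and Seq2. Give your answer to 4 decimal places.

0.3761

Mismatches occur at site 7 (C→T, transition), site 9 (A→C, transversion), site 14 (G→A, transition), site 16 (A→G, transition), site 18 (T→C, transition), site 21 (T→G, transversion).
Of the 6 differences, 4 transitions and 2 transversions over 21 sites: P = 4/21 = 0.190476, Q = 2/21 = 0.095238.
d = −0.5·ln(0.523810) − 0.25·ln(0.809524) = −0.5·(-0.646626) − 0.25·(-0.211309) = 0.3761.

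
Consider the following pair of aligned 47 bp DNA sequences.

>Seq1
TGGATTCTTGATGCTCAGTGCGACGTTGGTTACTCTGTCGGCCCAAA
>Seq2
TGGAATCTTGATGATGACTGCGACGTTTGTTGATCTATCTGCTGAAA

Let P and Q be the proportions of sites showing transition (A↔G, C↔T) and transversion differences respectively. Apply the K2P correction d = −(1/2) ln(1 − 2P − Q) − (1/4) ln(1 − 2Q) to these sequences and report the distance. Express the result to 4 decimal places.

Mismatches occur at site 5 (T→A, transversion), site 14 (C→A, transversion), site 16 (C→G, transversion), site 18 (G→C, transversion), site 28 (G→T, transversion), site 32 (A→G, transition), site 33 (C→A, transversion), site 37 (G→A, transition), site 40 (G→T, transversion), site 43 (C→T, transition), site 44 (C→G, transversion).
Of the 11 differences, 3 transitions and 8 transversions over 47 sites: P = 3/47 = 0.063830, Q = 8/47 = 0.170213.
d = −0.5·ln(0.702127) − 0.25·ln(0.659574) = −0.5·(-0.353641) − 0.25·(-0.416161) = 0.2809.

0.2809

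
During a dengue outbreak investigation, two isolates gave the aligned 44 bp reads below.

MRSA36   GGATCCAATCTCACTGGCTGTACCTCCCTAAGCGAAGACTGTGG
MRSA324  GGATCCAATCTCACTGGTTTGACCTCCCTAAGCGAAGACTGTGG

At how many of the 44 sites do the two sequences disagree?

Differing sites — 18:C/T; 20:G/T; 21:T/G.
That gives 3 mismatches out of 44 aligned sites, so the Hamming distance is 3.

3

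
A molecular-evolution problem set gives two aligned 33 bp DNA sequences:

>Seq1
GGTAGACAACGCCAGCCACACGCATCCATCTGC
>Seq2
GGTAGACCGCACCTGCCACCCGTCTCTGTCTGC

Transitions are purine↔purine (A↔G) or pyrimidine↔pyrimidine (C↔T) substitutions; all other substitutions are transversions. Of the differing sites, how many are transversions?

4

Differing sites — 8:A/C (Tv); 9:A/G (Ti); 11:G/A (Ti); 14:A/T (Tv); 20:A/C (Tv); 23:C/T (Ti); 24:A/C (Tv); 27:C/T (Ti); 28:A/G (Ti).
Of the 9 differences, 5 transitions and 4 transversions, so the answer is 4.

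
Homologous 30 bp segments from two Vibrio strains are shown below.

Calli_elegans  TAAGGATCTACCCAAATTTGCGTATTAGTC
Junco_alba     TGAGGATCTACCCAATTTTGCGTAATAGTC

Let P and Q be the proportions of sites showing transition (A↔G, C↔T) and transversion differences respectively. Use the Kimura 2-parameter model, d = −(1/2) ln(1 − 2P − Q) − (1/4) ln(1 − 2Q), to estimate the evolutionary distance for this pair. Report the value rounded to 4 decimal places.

Mismatches occur at site 2 (A/G, transition), site 16 (A/T, transversion), site 25 (T/A, transversion).
Of the 3 differences, 1 transition and 2 transversions over 30 sites: P = 1/30 = 0.033333, Q = 2/30 = 0.066667.
d = −0.5·ln(0.866667) − 0.25·ln(0.866666) = −0.5·(-0.143100) − 0.25·(-0.143102) = 0.1073.

0.1073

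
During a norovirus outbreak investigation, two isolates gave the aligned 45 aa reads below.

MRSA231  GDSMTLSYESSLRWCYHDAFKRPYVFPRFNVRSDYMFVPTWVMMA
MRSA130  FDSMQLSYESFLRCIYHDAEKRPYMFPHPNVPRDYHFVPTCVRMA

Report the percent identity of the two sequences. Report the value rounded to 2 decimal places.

68.89%

The sequences differ at positions 1 (G/F), 5 (T/Q), 11 (S/F), 14 (W/C), 15 (C/I), 20 (F/E), 25 (V/M), 28 (R/H), 29 (F/P), 32 (R/P), 33 (S/R), 36 (M/H), 41 (W/C), 43 (M/R).
31 of the 45 sites match, so the percent identity is 31/45 × 100 = 68.89%.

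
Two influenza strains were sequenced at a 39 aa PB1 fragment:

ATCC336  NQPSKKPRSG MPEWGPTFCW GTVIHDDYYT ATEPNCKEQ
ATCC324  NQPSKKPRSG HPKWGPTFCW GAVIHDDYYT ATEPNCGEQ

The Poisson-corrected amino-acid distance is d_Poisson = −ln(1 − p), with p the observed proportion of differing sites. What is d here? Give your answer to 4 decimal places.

0.1082

Mismatches occur at site 11 (M↔H), site 13 (E↔K), site 22 (T↔A), site 37 (K↔G).
p = 4/39 = 0.102564.
d = −ln(1 − 0.102564) = −ln(0.897436) = 0.1082.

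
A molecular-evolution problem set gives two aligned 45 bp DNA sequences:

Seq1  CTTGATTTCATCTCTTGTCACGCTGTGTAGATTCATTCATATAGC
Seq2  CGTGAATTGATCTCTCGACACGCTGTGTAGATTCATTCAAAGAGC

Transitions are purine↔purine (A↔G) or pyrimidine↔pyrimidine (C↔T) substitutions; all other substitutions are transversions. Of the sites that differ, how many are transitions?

Differing sites — 2:T/G (Tv); 6:T/A (Tv); 9:C/G (Tv); 16:T/C (Ti); 18:T/A (Tv); 40:T/A (Tv); 42:T/G (Tv).
Of the 7 differences, 1 transition and 6 transversions, so the answer is 1.

1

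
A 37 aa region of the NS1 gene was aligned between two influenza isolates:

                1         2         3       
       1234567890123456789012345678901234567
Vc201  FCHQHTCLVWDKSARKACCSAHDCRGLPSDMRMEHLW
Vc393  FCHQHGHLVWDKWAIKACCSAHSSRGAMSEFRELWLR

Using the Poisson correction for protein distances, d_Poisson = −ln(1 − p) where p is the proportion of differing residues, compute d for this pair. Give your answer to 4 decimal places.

The sequences differ at positions 6 (T/G), 7 (C/H), 13 (S/W), 15 (R/I), 23 (D/S), 24 (C/S), 27 (L/A), 28 (P/M), 30 (D/E), 31 (M/F), 33 (M/E), 34 (E/L), 35 (H/W), 37 (W/R).
p = 14/37 = 0.378378.
d = −ln(1 − 0.378378) = −ln(0.621622) = 0.4754.

0.4754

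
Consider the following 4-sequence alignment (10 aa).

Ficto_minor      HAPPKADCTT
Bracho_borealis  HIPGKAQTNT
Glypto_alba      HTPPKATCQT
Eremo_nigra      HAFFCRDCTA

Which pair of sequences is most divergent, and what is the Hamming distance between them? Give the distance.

Pairwise Hamming distances:
  Ficto_minor vs Bracho_borealis: 5
  Ficto_minor vs Glypto_alba: 3
  Ficto_minor vs Eremo_nigra: 5
  Bracho_borealis vs Glypto_alba: 5
  Bracho_borealis vs Eremo_nigra: 9
  Glypto_alba vs Eremo_nigra: 8
The largest is 9, between Bracho_borealis and Eremo_nigra.

9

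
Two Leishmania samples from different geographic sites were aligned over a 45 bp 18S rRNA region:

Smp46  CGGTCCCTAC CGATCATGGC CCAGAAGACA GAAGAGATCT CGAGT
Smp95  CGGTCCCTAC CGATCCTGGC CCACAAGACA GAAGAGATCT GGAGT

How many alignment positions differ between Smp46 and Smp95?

The sequences differ at positions 16 (A/C), 24 (G/C), 41 (C/G).
That gives 3 mismatches out of 45 aligned sites, so the Hamming distance is 3.

3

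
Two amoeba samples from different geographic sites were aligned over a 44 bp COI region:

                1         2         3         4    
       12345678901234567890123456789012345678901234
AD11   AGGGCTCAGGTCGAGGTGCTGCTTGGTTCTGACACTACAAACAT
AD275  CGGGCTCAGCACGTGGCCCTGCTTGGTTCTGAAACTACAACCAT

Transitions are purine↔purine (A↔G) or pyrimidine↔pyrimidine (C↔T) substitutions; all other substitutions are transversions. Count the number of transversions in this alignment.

The sequences differ at positions 1 (A/C, transversion), 10 (G/C, transversion), 11 (T/A, transversion), 14 (A/T, transversion), 17 (T/C, transition), 18 (G/C, transversion), 33 (C/A, transversion), 41 (A/C, transversion).
Of the 8 differences, 1 transition and 7 transversions, so the answer is 7.

7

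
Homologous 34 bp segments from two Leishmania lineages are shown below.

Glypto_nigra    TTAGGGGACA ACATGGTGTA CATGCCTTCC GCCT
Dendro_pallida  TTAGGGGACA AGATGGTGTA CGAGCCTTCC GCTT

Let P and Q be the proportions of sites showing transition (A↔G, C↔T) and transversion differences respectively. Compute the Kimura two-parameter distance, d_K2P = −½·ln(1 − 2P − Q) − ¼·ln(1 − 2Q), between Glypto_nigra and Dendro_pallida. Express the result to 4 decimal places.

Mismatches occur at site 12 (C↔G, transversion), site 22 (A↔G, transition), site 23 (T↔A, transversion), site 33 (C↔T, transition).
Of the 4 differences, 2 transitions and 2 transversions over 34 sites: P = 2/34 = 0.058824, Q = 2/34 = 0.058824.
d = −0.5·ln(0.823528) − 0.25·ln(0.882352) = −0.5·(-0.194158) − 0.25·(-0.125164) = 0.1284.

0.1284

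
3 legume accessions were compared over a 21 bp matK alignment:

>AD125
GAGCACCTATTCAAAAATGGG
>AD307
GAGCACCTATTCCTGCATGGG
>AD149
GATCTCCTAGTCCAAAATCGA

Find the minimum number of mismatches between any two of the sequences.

Pairwise Hamming distances:
  AD125 vs AD307: 4
  AD125 vs AD149: 6
  AD307 vs AD149: 8
The smallest is 4, between AD125 and AD307.

4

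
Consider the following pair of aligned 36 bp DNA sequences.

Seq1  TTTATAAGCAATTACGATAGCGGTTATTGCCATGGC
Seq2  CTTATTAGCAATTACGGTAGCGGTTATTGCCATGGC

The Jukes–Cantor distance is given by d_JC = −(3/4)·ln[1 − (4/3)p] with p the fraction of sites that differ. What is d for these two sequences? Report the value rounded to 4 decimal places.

0.0883

Differing sites — 1:T/C; 6:A/T; 17:A/G.
p = 3/36 = 0.083333.
d = −0.75 · ln(1 − (4/3)·0.083333) = −0.75 · ln(0.888889) = −0.75 · (-0.117783) = 0.0883.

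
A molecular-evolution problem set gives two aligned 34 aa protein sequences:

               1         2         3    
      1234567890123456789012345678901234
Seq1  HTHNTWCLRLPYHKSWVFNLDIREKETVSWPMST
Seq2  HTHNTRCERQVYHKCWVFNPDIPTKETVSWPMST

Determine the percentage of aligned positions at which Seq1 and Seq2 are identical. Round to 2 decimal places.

76.47%

Differing sites — 6:W/R; 8:L/E; 10:L/Q; 11:P/V; 15:S/C; 20:L/P; 23:R/P; 24:E/T.
26 of the 34 sites match, so the percent identity is 26/34 × 100 = 76.47%.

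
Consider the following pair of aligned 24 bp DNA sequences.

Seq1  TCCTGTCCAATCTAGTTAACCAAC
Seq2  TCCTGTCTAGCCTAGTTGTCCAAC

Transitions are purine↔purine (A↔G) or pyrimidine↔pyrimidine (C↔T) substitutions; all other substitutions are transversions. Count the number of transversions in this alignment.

1

The sequences differ at positions 8 (C/T, transition), 10 (A/G, transition), 11 (T/C, transition), 18 (A/G, transition), 19 (A/T, transversion).
Of the 5 differences, 4 transitions and 1 transversion, so the answer is 1.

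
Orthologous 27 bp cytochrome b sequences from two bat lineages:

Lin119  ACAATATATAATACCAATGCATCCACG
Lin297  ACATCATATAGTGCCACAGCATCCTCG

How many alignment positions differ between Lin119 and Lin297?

7

Differing sites — 4:A/T; 5:T/C; 11:A/G; 13:A/G; 17:A/C; 18:T/A; 25:A/T.
That gives 7 mismatches out of 27 aligned sites, so the Hamming distance is 7.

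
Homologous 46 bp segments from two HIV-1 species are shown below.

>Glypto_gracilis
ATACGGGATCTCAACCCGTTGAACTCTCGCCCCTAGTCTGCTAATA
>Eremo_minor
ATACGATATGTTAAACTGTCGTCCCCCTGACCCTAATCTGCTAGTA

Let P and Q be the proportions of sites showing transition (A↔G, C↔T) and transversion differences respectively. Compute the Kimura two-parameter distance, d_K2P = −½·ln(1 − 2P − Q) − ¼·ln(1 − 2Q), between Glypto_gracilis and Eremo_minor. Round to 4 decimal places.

0.4444

Mismatches occur at site 6 (G→A, transition), site 7 (G→T, transversion), site 10 (C→G, transversion), site 12 (C→T, transition), site 15 (C→A, transversion), site 17 (C→T, transition), site 20 (T→C, transition), site 22 (A→T, transversion), site 23 (A→C, transversion), site 25 (T→C, transition), site 27 (T→C, transition), site 28 (C→T, transition), site 30 (C→A, transversion), site 36 (G→A, transition), site 44 (A→G, transition).
Of the 15 differences, 9 transitions and 6 transversions over 46 sites: P = 9/46 = 0.195652, Q = 6/46 = 0.130435.
d = −0.5·ln(0.478261) − 0.25·ln(0.739130) = −0.5·(-0.737599) − 0.25·(-0.302281) = 0.4444.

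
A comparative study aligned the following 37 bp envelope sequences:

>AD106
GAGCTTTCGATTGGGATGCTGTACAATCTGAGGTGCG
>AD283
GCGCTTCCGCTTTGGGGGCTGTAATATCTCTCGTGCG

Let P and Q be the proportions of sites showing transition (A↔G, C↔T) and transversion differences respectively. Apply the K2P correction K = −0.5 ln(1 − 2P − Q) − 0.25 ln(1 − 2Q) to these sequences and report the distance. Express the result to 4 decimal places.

Differing sites — 2:A/C (Tv); 7:T/C (Ti); 10:A/C (Tv); 13:G/T (Tv); 16:A/G (Ti); 17:T/G (Tv); 24:C/A (Tv); 25:A/T (Tv); 30:G/C (Tv); 31:A/T (Tv); 32:G/C (Tv).
Of the 11 differences, 2 transitions and 9 transversions over 37 sites: P = 2/37 = 0.054054, Q = 9/37 = 0.243243.
d = −0.5·ln(0.648649) − 0.25·ln(0.513514) = −0.5·(-0.432864) − 0.25·(-0.666478) = 0.3831.

0.3831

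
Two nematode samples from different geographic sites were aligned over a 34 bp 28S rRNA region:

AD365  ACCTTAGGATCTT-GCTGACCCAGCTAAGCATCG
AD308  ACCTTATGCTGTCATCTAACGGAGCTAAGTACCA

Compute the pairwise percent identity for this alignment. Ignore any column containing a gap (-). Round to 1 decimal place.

66.7%

Excluding the 1 gap column leaves 33 comparable sites.
The sequences differ at positions 7 (G/T), 9 (A/C), 11 (C/G), 13 (T/C), 15 (G/T), 18 (G/A), 21 (C/G), 22 (C/G), 30 (C/T), 32 (T/C), 34 (G/A).
22 of the 33 comparable sites match, so the percent identity is 22/33 × 100 = 66.7%.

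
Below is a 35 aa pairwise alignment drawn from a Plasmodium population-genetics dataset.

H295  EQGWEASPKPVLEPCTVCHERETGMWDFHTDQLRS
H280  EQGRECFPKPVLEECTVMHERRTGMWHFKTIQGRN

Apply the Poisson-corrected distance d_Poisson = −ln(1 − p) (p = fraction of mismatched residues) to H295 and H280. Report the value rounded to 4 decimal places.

0.3773

Differing sites — 4:W/R; 6:A/C; 7:S/F; 14:P/E; 18:C/M; 22:E/R; 27:D/H; 29:H/K; 31:D/I; 33:L/G; 35:S/N.
p = 11/35 = 0.314286.
d = −ln(1 − 0.314286) = −ln(0.685714) = 0.3773.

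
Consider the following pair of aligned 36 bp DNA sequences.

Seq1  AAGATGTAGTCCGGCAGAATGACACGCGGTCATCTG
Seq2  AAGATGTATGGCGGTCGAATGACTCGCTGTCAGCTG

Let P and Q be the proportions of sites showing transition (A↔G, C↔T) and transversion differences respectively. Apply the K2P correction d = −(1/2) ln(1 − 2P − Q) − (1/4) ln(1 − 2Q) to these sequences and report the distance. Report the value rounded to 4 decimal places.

Mismatches occur at site 9 (G→T, transversion), site 10 (T→G, transversion), site 11 (C→G, transversion), site 15 (C→T, transition), site 16 (A→C, transversion), site 24 (A→T, transversion), site 28 (G→T, transversion), site 33 (T→G, transversion).
Of the 8 differences, 1 transition and 7 transversions over 36 sites: P = 1/36 = 0.027778, Q = 7/36 = 0.194444.
d = −0.5·ln(0.750000) − 0.25·ln(0.611112) = −0.5·(-0.287682) − 0.25·(-0.492475) = 0.2670.

0.2670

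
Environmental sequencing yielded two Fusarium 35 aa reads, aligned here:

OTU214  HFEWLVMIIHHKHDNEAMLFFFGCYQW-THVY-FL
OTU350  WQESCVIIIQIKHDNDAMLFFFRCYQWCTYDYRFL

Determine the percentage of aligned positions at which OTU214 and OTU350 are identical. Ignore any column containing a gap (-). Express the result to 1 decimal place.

Excluding the 2 gap columns leaves 33 comparable sites.
The sequences differ at positions 1 (H/W), 2 (F/Q), 4 (W/S), 5 (L/C), 7 (M/I), 10 (H/Q), 11 (H/I), 16 (E/D), 23 (G/R), 30 (H/Y), 31 (V/D).
22 of the 33 comparable sites match, so the percent identity is 22/33 × 100 = 66.7%.

66.7%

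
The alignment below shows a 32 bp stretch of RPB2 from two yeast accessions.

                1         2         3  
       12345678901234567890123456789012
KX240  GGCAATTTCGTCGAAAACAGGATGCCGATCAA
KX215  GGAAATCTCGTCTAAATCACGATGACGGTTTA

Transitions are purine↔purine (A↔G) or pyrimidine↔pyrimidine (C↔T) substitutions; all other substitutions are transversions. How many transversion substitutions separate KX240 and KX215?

Differing sites — 3:C/A (Tv); 7:T/C (Ti); 13:G/T (Tv); 17:A/T (Tv); 20:G/C (Tv); 25:C/A (Tv); 28:A/G (Ti); 30:C/T (Ti); 31:A/T (Tv).
Of the 9 differences, 3 transitions and 6 transversions, so the answer is 6.

6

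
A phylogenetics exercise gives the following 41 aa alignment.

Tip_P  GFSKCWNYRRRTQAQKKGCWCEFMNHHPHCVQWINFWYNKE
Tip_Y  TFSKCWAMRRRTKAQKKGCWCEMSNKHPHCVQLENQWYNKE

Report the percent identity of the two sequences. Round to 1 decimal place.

Mismatches occur at site 1 (G↔T), site 7 (N↔A), site 8 (Y↔M), site 13 (Q↔K), site 23 (F↔M), site 24 (M↔S), site 26 (H↔K), site 33 (W↔L), site 34 (I↔E), site 36 (F↔Q).
31 of the 41 sites match, so the percent identity is 31/41 × 100 = 75.6%.

75.6%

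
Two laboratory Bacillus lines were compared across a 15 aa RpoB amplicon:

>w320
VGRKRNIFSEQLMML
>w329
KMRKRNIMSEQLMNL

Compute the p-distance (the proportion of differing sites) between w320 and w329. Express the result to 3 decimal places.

0.267

Differing sites — 1:V/K; 2:G/M; 8:F/M; 14:M/N.
There are 4 differences over 15 sites, so p = 4/15 = 0.267.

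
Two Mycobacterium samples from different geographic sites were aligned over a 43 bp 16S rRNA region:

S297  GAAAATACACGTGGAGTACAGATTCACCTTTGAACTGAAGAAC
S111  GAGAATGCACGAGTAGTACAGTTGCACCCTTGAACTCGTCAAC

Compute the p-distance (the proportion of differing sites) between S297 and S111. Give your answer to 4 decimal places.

0.2558

The sequences differ at positions 3 (A/G), 7 (A/G), 12 (T/A), 14 (G/T), 22 (A/T), 24 (T/G), 29 (T/C), 37 (G/C), 38 (A/G), 39 (A/T), 40 (G/C).
There are 11 differences over 43 sites, so p = 11/43 = 0.2558.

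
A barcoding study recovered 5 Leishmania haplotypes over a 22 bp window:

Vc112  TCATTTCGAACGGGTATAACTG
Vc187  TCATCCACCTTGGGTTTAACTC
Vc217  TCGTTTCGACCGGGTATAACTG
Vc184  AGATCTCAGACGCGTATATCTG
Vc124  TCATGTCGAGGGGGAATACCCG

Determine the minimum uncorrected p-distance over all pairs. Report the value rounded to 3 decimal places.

Pairwise Hamming distances:
  Vc112 vs Vc187: 9
  Vc112 vs Vc217: 2
  Vc112 vs Vc184: 7
  Vc112 vs Vc124: 6
  Vc187 vs Vc217: 10
  Vc187 vs Vc184: 12
  Vc187 vs Vc124: 12
  Vc217 vs Vc184: 9
  Vc217 vs Vc124: 7
  Vc184 vs Vc124: 11
The smallest is 2 mismatches, between Vc112 and Vc217; p = 2/22 = 0.091.

0.091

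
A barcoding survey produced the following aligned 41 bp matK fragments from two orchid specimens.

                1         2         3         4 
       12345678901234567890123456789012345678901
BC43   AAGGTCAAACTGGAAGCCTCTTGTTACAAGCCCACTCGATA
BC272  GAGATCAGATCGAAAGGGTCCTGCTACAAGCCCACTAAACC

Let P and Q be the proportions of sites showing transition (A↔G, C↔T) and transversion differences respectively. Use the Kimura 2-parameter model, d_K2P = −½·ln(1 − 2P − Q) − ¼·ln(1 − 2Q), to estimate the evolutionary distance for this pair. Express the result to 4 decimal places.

The sequences differ at positions 1 (A/G, transition), 4 (G/A, transition), 8 (A/G, transition), 10 (C/T, transition), 11 (T/C, transition), 13 (G/A, transition), 17 (C/G, transversion), 18 (C/G, transversion), 21 (T/C, transition), 24 (T/C, transition), 37 (C/A, transversion), 38 (G/A, transition), 40 (T/C, transition), 41 (A/C, transversion).
Of the 14 differences, 10 transitions and 4 transversions over 41 sites: P = 10/41 = 0.243902, Q = 4/41 = 0.097561.
d = −0.5·ln(0.414635) − 0.25·ln(0.804878) = −0.5·(-0.880357) − 0.25·(-0.217065) = 0.4944.

0.4944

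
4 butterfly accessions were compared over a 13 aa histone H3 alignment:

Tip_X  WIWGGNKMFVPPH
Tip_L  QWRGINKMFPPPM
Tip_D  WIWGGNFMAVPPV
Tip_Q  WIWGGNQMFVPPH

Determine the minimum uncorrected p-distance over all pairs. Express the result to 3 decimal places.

Pairwise Hamming distances:
  Tip_X vs Tip_L: 6
  Tip_X vs Tip_D: 3
  Tip_X vs Tip_Q: 1
  Tip_L vs Tip_D: 8
  Tip_L vs Tip_Q: 7
  Tip_D vs Tip_Q: 3
The smallest is 1 mismatch, between Tip_X and Tip_Q; p = 1/13 = 0.077.

0.077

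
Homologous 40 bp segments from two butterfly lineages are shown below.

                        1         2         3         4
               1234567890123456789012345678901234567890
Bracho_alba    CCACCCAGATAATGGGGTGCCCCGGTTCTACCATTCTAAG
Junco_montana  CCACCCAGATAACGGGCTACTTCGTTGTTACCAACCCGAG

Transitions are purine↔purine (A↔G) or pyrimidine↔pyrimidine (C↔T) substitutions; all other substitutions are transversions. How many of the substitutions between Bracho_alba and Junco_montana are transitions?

Mismatches occur at site 13 (T/C, transition), site 17 (G/C, transversion), site 19 (G/A, transition), site 21 (C/T, transition), site 22 (C/T, transition), site 25 (G/T, transversion), site 27 (T/G, transversion), site 28 (C/T, transition), site 34 (T/A, transversion), site 35 (T/C, transition), site 37 (T/C, transition), site 38 (A/G, transition).
Of the 12 differences, 8 transitions and 4 transversions, so the answer is 8.

8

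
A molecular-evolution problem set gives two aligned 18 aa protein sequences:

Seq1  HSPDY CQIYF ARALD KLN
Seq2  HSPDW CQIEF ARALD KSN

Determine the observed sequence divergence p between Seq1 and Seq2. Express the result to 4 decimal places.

Mismatches occur at site 5 (Y↔W), site 9 (Y↔E), site 17 (L↔S).
There are 3 differences over 18 sites, so p = 3/18 = 0.1667.

0.1667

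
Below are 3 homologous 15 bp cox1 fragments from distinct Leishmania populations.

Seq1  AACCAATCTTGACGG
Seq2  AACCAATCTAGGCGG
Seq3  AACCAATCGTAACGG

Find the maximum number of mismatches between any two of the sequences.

4

Pairwise Hamming distances:
  Seq1 vs Seq2: 2
  Seq1 vs Seq3: 2
  Seq2 vs Seq3: 4
The largest is 4, between Seq2 and Seq3.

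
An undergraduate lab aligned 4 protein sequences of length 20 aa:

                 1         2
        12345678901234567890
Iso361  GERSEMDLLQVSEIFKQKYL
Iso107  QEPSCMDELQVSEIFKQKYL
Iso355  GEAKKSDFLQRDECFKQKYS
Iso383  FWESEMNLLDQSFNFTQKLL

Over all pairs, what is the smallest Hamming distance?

Pairwise Hamming distances:
  Iso361 vs Iso107: 4
  Iso361 vs Iso355: 9
  Iso361 vs Iso383: 10
  Iso107 vs Iso355: 10
  Iso107 vs Iso383: 12
  Iso355 vs Iso383: 16
The smallest is 4, between Iso361 and Iso107.

4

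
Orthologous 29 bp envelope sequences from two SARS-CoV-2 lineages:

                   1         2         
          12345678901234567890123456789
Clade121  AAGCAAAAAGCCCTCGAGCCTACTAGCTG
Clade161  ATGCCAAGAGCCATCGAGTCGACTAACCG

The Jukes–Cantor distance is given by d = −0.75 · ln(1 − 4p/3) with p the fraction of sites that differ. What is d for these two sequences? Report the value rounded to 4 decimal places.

The sequences differ at positions 2 (A/T), 5 (A/C), 8 (A/G), 13 (C/A), 19 (C/T), 21 (T/G), 26 (G/A), 28 (T/C).
p = 8/29 = 0.275862.
d = −0.75 · ln(1 − (4/3)·0.275862) = −0.75 · ln(0.632184) = −0.75 · (-0.458575) = 0.3439.

0.3439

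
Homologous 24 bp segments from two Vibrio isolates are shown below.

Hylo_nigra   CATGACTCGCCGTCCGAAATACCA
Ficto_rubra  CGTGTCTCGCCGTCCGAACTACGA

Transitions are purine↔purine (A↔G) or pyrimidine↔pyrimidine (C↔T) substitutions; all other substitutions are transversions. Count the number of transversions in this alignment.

Mismatches occur at site 2 (A↔G, transition), site 5 (A↔T, transversion), site 19 (A↔C, transversion), site 23 (C↔G, transversion).
Of the 4 differences, 1 transition and 3 transversions, so the answer is 3.

3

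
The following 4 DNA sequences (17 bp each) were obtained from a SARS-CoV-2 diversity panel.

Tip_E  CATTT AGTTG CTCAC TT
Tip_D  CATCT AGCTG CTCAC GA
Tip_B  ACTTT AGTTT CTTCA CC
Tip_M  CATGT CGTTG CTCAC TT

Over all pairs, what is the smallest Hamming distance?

2

Pairwise Hamming distances:
  Tip_E vs Tip_D: 4
  Tip_E vs Tip_B: 8
  Tip_E vs Tip_M: 2
  Tip_D vs Tip_B: 10
  Tip_D vs Tip_M: 5
  Tip_B vs Tip_M: 10
The smallest is 2, between Tip_E and Tip_M.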